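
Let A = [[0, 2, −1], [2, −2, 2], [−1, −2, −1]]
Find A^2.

[[5, −2, 5], [−6, 4, −8], [−3, 4, −2]]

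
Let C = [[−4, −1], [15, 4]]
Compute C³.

C² = I (check: tr C = 0 and det C = −1), so C³ = C since 3 is odd.

[[−4, −1], [15, 4]]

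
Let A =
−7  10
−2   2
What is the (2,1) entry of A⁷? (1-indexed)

tr A = −5 and det A = 6, so the characteristic polynomial is λ² − (−5)λ + (6) with roots −2 and −3.
Eigenvectors give P = [[2, 5], [1, 2]] with P⁻¹ = [[−2, 5], [1, −2]], and A = P·diag(−2, −3)·P⁻¹.
Then A⁷ = P·diag(−128, −2187)·P⁻¹ = [[−256, −10935], [−128, −4374]] · [[−2, 5], [1, −2]] = [[−10423, 20590], [−4118, 8108]].

−4118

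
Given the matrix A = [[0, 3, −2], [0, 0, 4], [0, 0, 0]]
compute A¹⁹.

[[0, 0, 0], [0, 0, 0], [0, 0, 0]]

A is strictly triangular, hence nilpotent: A³ = 0, so A¹⁹ = 0.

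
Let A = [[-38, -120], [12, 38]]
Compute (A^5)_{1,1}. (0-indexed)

608

tr A = 0 and det A = -4, so the characteristic polynomial is λ² − (0)λ + (-4) with roots -2 and 2.
Eigenvectors give P = [[10, -3], [-3, 1]] with P⁻¹ = [[1, 3], [3, 10]], and A = P·diag(-2, 2)·P⁻¹.
Then A^5 = P·diag(-32, 32)·P⁻¹ = [[-320, -96], [96, 32]] · [[1, 3], [3, 10]] = [[-608, -1920], [192, 608]].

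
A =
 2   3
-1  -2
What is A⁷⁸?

A² = I (check: tr A = 0 and det A = -1), so A⁷⁸ = I since 78 is even.

[[1, 0], [0, 1]]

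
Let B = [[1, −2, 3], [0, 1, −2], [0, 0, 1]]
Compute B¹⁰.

[[1, −20, 210], [0, 1, −20], [0, 0, 1]]

B = I + N where N = [[0, −2, 3], [0, 0, −2], [0, 0, 0]] is strictly upper-triangular, so N³ = 0.
(I + N)¹⁰ = I + 10·N + 45·N² = [[1, −20, 210], [0, 1, −20], [0, 0, 1]].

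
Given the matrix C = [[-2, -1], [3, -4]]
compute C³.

[[16, -25], [75, -34]]

C² = [[1, 6], [-18, 13]]
C³ = [[16, -25], [75, -34]]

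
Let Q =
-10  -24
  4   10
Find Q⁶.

tr Q = 0 and det Q = -4, so the characteristic polynomial is λ² − (0)λ + (-4) with roots 2 and -2.
Eigenvectors give P = [[-2, -3], [1, 1]] with P⁻¹ = [[1, 3], [-1, -2]], and Q = P·diag(2, -2)·P⁻¹.
Then Q⁶ = P·diag(64, 64)·P⁻¹ = [[-128, -192], [64, 64]] · [[1, 3], [-1, -2]] = [[64, 0], [0, 64]].

[[64, 0], [0, 64]]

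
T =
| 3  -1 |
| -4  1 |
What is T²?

[[13, -4], [-16, 5]]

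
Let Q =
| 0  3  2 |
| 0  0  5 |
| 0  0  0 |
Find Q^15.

[[0, 0, 0], [0, 0, 0], [0, 0, 0]]

Q is strictly triangular, hence nilpotent: Q^3 = 0, so Q^15 = 0.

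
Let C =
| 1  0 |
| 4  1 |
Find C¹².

[[1, 0], [48, 1]]

C = I + N where N = [[0, 0], [4, 0]] is strictly lower-triangular, so N² = 0.
(I + N)¹² = I + 12·N = [[1, 0], [48, 1]].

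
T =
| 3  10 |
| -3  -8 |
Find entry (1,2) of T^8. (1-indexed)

tr T = -5 and det T = 6, so the characteristic polynomial is λ² − (-5)λ + (6) with roots -3 and -2.
Eigenvectors give P = [[-5, -2], [3, 1]] with P⁻¹ = [[1, 2], [-3, -5]], and T = P·diag(-3, -2)·P⁻¹.
Then T^8 = P·diag(6561, 256)·P⁻¹ = [[-32805, -512], [19683, 256]] · [[1, 2], [-3, -5]] = [[-31269, -63050], [18915, 38086]].

-63050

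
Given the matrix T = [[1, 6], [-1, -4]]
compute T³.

tr T = -3 and det T = 2, so the characteristic polynomial is λ² − (-3)λ + (2) with roots -1 and -2.
Eigenvectors give P = [[-3, -2], [1, 1]] with P⁻¹ = [[-1, -2], [1, 3]], and T = P·diag(-1, -2)·P⁻¹.
Then T³ = P·diag(-1, -8)·P⁻¹ = [[3, 16], [-1, -8]] · [[-1, -2], [1, 3]] = [[13, 42], [-7, -22]].

[[13, 42], [-7, -22]]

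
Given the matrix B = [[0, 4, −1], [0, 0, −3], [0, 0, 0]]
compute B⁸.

B is strictly triangular, hence nilpotent: B³ = 0, so B⁸ = 0.

[[0, 0, 0], [0, 0, 0], [0, 0, 0]]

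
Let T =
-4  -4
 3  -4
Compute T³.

[[80, -144], [108, 80]]

T² = [[4, 32], [-24, 4]]
T³ = [[80, -144], [108, 80]]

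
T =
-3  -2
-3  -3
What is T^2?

[[15, 12], [18, 15]]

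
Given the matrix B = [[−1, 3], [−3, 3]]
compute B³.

B² = [[−8, 6], [−6, 0]]
B³ = [[−10, −6], [6, −18]]

[[−10, −6], [6, −18]]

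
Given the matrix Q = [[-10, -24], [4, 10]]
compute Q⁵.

tr Q = 0 and det Q = -4, so the characteristic polynomial is λ² − (0)λ + (-4) with roots 2 and -2.
Eigenvectors give P = [[-2, 3], [1, -1]] with P⁻¹ = [[1, 3], [1, 2]], and Q = P·diag(2, -2)·P⁻¹.
Then Q⁵ = P·diag(32, -32)·P⁻¹ = [[-64, -96], [32, 32]] · [[1, 3], [1, 2]] = [[-160, -384], [64, 160]].

[[-160, -384], [64, 160]]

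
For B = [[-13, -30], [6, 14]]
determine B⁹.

[[-2053, -5130], [1026, 2564]]

tr B = 1 and det B = -2, so the characteristic polynomial is λ² − (1)λ + (-2) with roots 2 and -1.
Eigenvectors give P = [[-2, 5], [1, -2]] with P⁻¹ = [[2, 5], [1, 2]], and B = P·diag(2, -1)·P⁻¹.
Then B⁹ = P·diag(512, -1)·P⁻¹ = [[-1024, -5], [512, 2]] · [[2, 5], [1, 2]] = [[-2053, -5130], [1026, 2564]].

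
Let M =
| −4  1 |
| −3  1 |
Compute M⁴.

M² = [[13, −3], [9, −2]]
M³ = [[−43, 10], [−30, 7]]
M⁴ = [[142, −33], [99, −23]]

[[142, −33], [99, −23]]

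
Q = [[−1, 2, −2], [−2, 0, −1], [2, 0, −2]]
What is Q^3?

Q^2 = [[−7, −2, 4], [0, −4, 6], [−6, 4, 0]]
Q^3 = [[19, −14, 8], [20, 0, −8], [−2, −12, 8]]

[[19, −14, 8], [20, 0, −8], [−2, −12, 8]]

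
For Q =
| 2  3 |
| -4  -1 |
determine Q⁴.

[[52, -57], [76, 109]]

Q² = [[-8, 3], [-4, -11]]
Q³ = [[-28, -27], [36, -1]]
Q⁴ = [[52, -57], [76, 109]]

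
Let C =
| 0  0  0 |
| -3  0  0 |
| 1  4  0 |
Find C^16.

[[0, 0, 0], [0, 0, 0], [0, 0, 0]]

C is strictly triangular, hence nilpotent: C^3 = 0, so C^16 = 0.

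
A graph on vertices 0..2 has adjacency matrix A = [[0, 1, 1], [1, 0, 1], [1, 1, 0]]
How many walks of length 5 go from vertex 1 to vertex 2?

11

The number of length-5 walks from vertex 1 to vertex 2 is entry (1,2) of A^5, where A is the adjacency matrix.
A^2 = [[2, 1, 1], [1, 2, 1], [1, 1, 2]]
A^3 = [[2, 3, 3], [3, 2, 3], [3, 3, 2]]
A^4 = [[6, 5, 5], [5, 6, 5], [5, 5, 6]]
A^5 = [[10, 11, 11], [11, 10, 11], [11, 11, 10]]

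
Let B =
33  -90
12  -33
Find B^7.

[[24057, -65610], [8748, -24057]]

tr B = 0 and det B = -9, so the characteristic polynomial is λ² − (0)λ + (-9) with roots 3 and -3.
Eigenvectors give P = [[-3, 5], [-1, 2]] with P⁻¹ = [[-2, 5], [-1, 3]], and B = P·diag(3, -3)·P⁻¹.
Then B^7 = P·diag(2187, -2187)·P⁻¹ = [[-6561, -10935], [-2187, -4374]] · [[-2, 5], [-1, 3]] = [[24057, -65610], [8748, -24057]].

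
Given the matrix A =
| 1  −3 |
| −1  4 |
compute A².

[[4, −15], [−5, 19]]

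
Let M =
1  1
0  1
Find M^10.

M = I + N where N = [[0, 1], [0, 0]] is strictly upper-triangular, so N^2 = 0.
(I + N)^10 = I + 10·N = [[1, 10], [0, 1]].

[[1, 10], [0, 1]]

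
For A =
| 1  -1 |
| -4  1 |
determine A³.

[[13, -7], [-28, 13]]

A² = [[5, -2], [-8, 5]]
A³ = [[13, -7], [-28, 13]]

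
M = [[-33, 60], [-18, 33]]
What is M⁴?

[[81, 0], [0, 81]]

tr M = 0 and det M = -9, so the characteristic polynomial is λ² − (0)λ + (-9) with roots -3 and 3.
Eigenvectors give P = [[2, 5], [1, 3]] with P⁻¹ = [[3, -5], [-1, 2]], and M = P·diag(-3, 3)·P⁻¹.
Then M⁴ = P·diag(81, 81)·P⁻¹ = [[162, 405], [81, 243]] · [[3, -5], [-1, 2]] = [[81, 0], [0, 81]].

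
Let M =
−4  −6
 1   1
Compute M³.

tr M = −3 and det M = 2, so the characteristic polynomial is λ² − (−3)λ + (2) with roots −1 and −2.
Eigenvectors give P = [[−2, 3], [1, −1]] with P⁻¹ = [[1, 3], [1, 2]], and M = P·diag(−1, −2)·P⁻¹.
Then M³ = P·diag(−1, −8)·P⁻¹ = [[2, −24], [−1, 8]] · [[1, 3], [1, 2]] = [[−22, −42], [7, 13]].

[[−22, −42], [7, 13]]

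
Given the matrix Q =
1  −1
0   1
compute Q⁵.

[[1, −5], [0, 1]]

Q = I + N where N = [[0, −1], [0, 0]] is strictly upper-triangular, so N² = 0.
(I + N)⁵ = I + 5·N = [[1, −5], [0, 1]].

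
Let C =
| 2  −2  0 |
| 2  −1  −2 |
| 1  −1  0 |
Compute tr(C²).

1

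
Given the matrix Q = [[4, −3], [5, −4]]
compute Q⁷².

Q² = I (check: tr Q = 0 and det Q = −1), so Q⁷² = I since 72 is even.

[[1, 0], [0, 1]]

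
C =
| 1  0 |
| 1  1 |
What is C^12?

[[1, 0], [12, 1]]

C = I + N where N = [[0, 0], [1, 0]] is strictly lower-triangular, so N^2 = 0.
(I + N)^12 = I + 12·N = [[1, 0], [12, 1]].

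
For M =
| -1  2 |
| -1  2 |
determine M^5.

[[-1, 2], [-1, 2]]

M² = M (a projection; rank 1, trace 1), so M^5 = M.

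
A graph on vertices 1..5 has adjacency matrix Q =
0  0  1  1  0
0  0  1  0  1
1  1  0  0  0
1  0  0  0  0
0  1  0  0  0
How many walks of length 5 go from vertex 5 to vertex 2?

The number of length-5 walks from vertex 5 to vertex 2 is entry (5,2) of Q⁵, where Q is the adjacency matrix.
Q² = [[2, 1, 0, 0, 0], [1, 2, 0, 0, 0], [0, 0, 2, 1, 1], [0, 0, 1, 1, 0], [0, 0, 1, 0, 1]]
Q³ = [[0, 0, 3, 2, 1], [0, 0, 3, 1, 2], [3, 3, 0, 0, 0], [2, 1, 0, 0, 0], [1, 2, 0, 0, 0]]
Q⁴ = [[5, 4, 0, 0, 0], [4, 5, 0, 0, 0], [0, 0, 6, 3, 3], [0, 0, 3, 2, 1], [0, 0, 3, 1, 2]]
Q⁵ = [[0, 0, 9, 5, 4], [0, 0, 9, 4, 5], [9, 9, 0, 0, 0], [5, 4, 0, 0, 0], [4, 5, 0, 0, 0]]

5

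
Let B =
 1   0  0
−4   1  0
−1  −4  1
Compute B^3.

B = I + N where N = [[0, 0, 0], [−4, 0, 0], [−1, −4, 0]] is strictly lower-triangular, so N^3 = 0.
(I + N)^3 = I + 3·N + 3·N^2 = [[1, 0, 0], [−12, 1, 0], [45, −12, 1]].

[[1, 0, 0], [−12, 1, 0], [45, −12, 1]]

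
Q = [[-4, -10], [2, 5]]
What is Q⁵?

[[-4, -10], [2, 5]]

Q² = Q (a projection; rank 1, trace 1), so Q⁵ = Q.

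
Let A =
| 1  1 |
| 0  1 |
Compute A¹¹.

[[1, 11], [0, 1]]

A = I + N where N = [[0, 1], [0, 0]] is strictly upper-triangular, so N² = 0.
(I + N)¹¹ = I + 11·N = [[1, 11], [0, 1]].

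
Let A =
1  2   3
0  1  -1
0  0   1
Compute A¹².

A = I + N where N = [[0, 2, 3], [0, 0, -1], [0, 0, 0]] is strictly upper-triangular, so N³ = 0.
(I + N)¹² = I + 12·N + 66·N² = [[1, 24, -96], [0, 1, -12], [0, 0, 1]].

[[1, 24, -96], [0, 1, -12], [0, 0, 1]]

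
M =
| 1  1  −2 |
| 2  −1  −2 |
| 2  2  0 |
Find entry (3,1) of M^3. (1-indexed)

−10

M^2 = [[−1, −4, −4], [−4, −1, −2], [6, 0, −8]]
M^3 = [[−17, −5, 10], [−10, −7, 10], [−10, −10, −12]]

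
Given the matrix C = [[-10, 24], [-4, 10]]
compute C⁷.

[[-640, 1536], [-256, 640]]

tr C = 0 and det C = -4, so the characteristic polynomial is λ² − (0)λ + (-4) with roots -2 and 2.
Eigenvectors give P = [[3, -2], [1, -1]] with P⁻¹ = [[1, -2], [1, -3]], and C = P·diag(-2, 2)·P⁻¹.
Then C⁷ = P·diag(-128, 128)·P⁻¹ = [[-384, -256], [-128, -128]] · [[1, -2], [1, -3]] = [[-640, 1536], [-256, 640]].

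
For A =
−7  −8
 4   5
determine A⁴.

tr A = −2 and det A = −3, so the characteristic polynomial is λ² − (−2)λ + (−3) with roots 1 and −3.
Eigenvectors give P = [[1, −2], [−1, 1]] with P⁻¹ = [[−1, −2], [−1, −1]], and A = P·diag(1, −3)·P⁻¹.
Then A⁴ = P·diag(1, 81)·P⁻¹ = [[1, −162], [−1, 81]] · [[−1, −2], [−1, −1]] = [[161, 160], [−80, −79]].

[[161, 160], [−80, −79]]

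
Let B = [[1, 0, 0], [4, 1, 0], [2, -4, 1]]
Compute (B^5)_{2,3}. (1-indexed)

B = I + N where N = [[0, 0, 0], [4, 0, 0], [2, -4, 0]] is strictly lower-triangular, so N^3 = 0.
(I + N)^5 = I + 5·N + 10·N^2 = [[1, 0, 0], [20, 1, 0], [-150, -20, 1]].

0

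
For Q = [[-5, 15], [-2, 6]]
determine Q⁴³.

Q² = Q (a projection; rank 1, trace 1), so Q⁴³ = Q.

[[-5, 15], [-2, 6]]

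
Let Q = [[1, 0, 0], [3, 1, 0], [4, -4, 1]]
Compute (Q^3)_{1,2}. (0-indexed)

Q = I + N where N = [[0, 0, 0], [3, 0, 0], [4, -4, 0]] is strictly lower-triangular, so N^3 = 0.
(I + N)^3 = I + 3·N + 3·N^2 = [[1, 0, 0], [9, 1, 0], [-24, -12, 1]].

0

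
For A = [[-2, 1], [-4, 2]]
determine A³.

A² = [[0, 0], [0, 0]]
A³ = [[0, 0], [0, 0]]

[[0, 0], [0, 0]]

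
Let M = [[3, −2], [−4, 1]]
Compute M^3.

[[83, −42], [−84, 41]]

M^2 = [[17, −8], [−16, 9]]
M^3 = [[83, −42], [−84, 41]]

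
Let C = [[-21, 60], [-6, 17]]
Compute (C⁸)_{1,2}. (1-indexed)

-196800

tr C = -4 and det C = 3, so the characteristic polynomial is λ² − (-4)λ + (3) with roots -1 and -3.
Eigenvectors give P = [[-3, -10], [-1, -3]] with P⁻¹ = [[3, -10], [-1, 3]], and C = P·diag(-1, -3)·P⁻¹.
Then C⁸ = P·diag(1, 6561)·P⁻¹ = [[-3, -65610], [-1, -19683]] · [[3, -10], [-1, 3]] = [[65601, -196800], [19680, -59039]].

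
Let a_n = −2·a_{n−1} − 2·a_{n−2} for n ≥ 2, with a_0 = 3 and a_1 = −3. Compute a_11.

With companion matrix T = [[−2, −2], [1, 0]], [a_n, a_{n−1}]ᵀ = T·[a_{n−1}, a_{n−2}]ᵀ, so [a_11, a_10]ᵀ = T^10·[a_1, a_0]ᵀ.
T^10 = [[32, 64], [−32, −32]], giving [a_11, a_10]ᵀ = [[96], [0]].

96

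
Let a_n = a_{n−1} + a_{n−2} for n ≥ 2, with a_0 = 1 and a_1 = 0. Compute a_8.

13

With companion matrix T = [[1, 1], [1, 0]], [a_n, a_{n−1}]ᵀ = T·[a_{n−1}, a_{n−2}]ᵀ, so [a_8, a_7]ᵀ = T^7·[a_1, a_0]ᵀ.
T^7 = [[21, 13], [13, 8]], giving [a_8, a_7]ᵀ = [[13], [8]].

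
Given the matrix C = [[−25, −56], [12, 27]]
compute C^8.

tr C = 2 and det C = −3, so the characteristic polynomial is λ² − (2)λ + (−3) with roots −1 and 3.
Eigenvectors give P = [[−7, 2], [3, −1]] with P⁻¹ = [[−1, −2], [−3, −7]], and C = P·diag(−1, 3)·P⁻¹.
Then C^8 = P·diag(1, 6561)·P⁻¹ = [[−7, 13122], [3, −6561]] · [[−1, −2], [−3, −7]] = [[−39359, −91840], [19680, 45921]].

[[−39359, −91840], [19680, 45921]]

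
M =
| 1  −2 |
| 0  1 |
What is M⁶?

[[1, −12], [0, 1]]

M = I + N where N = [[0, −2], [0, 0]] is strictly upper-triangular, so N² = 0.
(I + N)⁶ = I + 6·N = [[1, −12], [0, 1]].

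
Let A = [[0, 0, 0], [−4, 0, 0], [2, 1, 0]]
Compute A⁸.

A is strictly triangular, hence nilpotent: A³ = 0, so A⁸ = 0.

[[0, 0, 0], [0, 0, 0], [0, 0, 0]]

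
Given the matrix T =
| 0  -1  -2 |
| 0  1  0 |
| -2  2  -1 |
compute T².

[[4, -5, 2], [0, 1, 0], [2, 2, 5]]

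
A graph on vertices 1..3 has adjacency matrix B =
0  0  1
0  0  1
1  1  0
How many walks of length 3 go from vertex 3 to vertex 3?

The number of length-3 walks from vertex 3 to vertex 3 is entry (3,3) of B³, where B is the adjacency matrix.
B² = [[1, 1, 0], [1, 1, 0], [0, 0, 2]]
B³ = [[0, 0, 2], [0, 0, 2], [2, 2, 0]]

0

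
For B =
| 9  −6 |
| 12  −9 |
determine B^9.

tr B = 0 and det B = −9, so the characteristic polynomial is λ² − (0)λ + (−9) with roots 3 and −3.
Eigenvectors give P = [[1, −1], [1, −2]] with P⁻¹ = [[2, −1], [1, −1]], and B = P·diag(3, −3)·P⁻¹.
Then B^9 = P·diag(19683, −19683)·P⁻¹ = [[19683, 19683], [19683, 39366]] · [[2, −1], [1, −1]] = [[59049, −39366], [78732, −59049]].

[[59049, −39366], [78732, −59049]]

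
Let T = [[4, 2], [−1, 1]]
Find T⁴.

tr T = 5 and det T = 6, so the characteristic polynomial is λ² − (5)λ + (6) with roots 3 and 2.
Eigenvectors give P = [[−2, −1], [1, 1]] with P⁻¹ = [[−1, −1], [1, 2]], and T = P·diag(3, 2)·P⁻¹.
Then T⁴ = P·diag(81, 16)·P⁻¹ = [[−162, −16], [81, 16]] · [[−1, −1], [1, 2]] = [[146, 130], [−65, −49]].

[[146, 130], [−65, −49]]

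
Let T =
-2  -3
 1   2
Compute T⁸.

T² = I (check: tr T = 0 and det T = -1), so T⁸ = I since 8 is even.

[[1, 0], [0, 1]]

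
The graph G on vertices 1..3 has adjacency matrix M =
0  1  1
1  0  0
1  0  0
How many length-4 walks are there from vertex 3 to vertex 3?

The number of length-4 walks from vertex 3 to vertex 3 is entry (3,3) of M⁴, where M is the adjacency matrix.
M² = [[2, 0, 0], [0, 1, 1], [0, 1, 1]]
M³ = [[0, 2, 2], [2, 0, 0], [2, 0, 0]]
M⁴ = [[4, 0, 0], [0, 2, 2], [0, 2, 2]]

2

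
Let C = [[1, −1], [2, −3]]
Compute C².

[[−1, 2], [−4, 7]]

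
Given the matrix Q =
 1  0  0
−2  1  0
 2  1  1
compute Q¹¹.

Q = I + N where N = [[0, 0, 0], [−2, 0, 0], [2, 1, 0]] is strictly lower-triangular, so N³ = 0.
(I + N)¹¹ = I + 11·N + 55·N² = [[1, 0, 0], [−22, 1, 0], [−88, 11, 1]].

[[1, 0, 0], [−22, 1, 0], [−88, 11, 1]]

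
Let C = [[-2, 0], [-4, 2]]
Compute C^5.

[[-32, 0], [-64, 32]]

tr C = 0 and det C = -4, so the characteristic polynomial is λ² − (0)λ + (-4) with roots -2 and 2.
Eigenvectors give P = [[1, 0], [1, -1]] with P⁻¹ = [[1, 0], [1, -1]], and C = P·diag(-2, 2)·P⁻¹.
Then C^5 = P·diag(-32, 32)·P⁻¹ = [[-32, 0], [-32, -32]] · [[1, 0], [1, -1]] = [[-32, 0], [-64, 32]].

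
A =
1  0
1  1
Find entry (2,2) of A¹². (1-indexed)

1

A = I + N where N = [[0, 0], [1, 0]] is strictly lower-triangular, so N² = 0.
(I + N)¹² = I + 12·N = [[1, 0], [12, 1]].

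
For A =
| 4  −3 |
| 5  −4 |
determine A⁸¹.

A² = I (check: tr A = 0 and det A = −1), so A⁸¹ = A since 81 is odd.

[[4, −3], [5, −4]]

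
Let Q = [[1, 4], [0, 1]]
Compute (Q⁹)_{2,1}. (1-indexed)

Q = I + N where N = [[0, 4], [0, 0]] is strictly upper-triangular, so N² = 0.
(I + N)⁹ = I + 9·N = [[1, 36], [0, 1]].

0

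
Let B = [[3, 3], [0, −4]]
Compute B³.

B² = [[9, −3], [0, 16]]
B³ = [[27, 39], [0, −64]]

[[27, 39], [0, −64]]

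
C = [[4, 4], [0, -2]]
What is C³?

C² = [[16, 8], [0, 4]]
C³ = [[64, 48], [0, -8]]

[[64, 48], [0, -8]]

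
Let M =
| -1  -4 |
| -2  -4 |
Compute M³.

[[-49, -116], [-58, -136]]

M² = [[9, 20], [10, 24]]
M³ = [[-49, -116], [-58, -136]]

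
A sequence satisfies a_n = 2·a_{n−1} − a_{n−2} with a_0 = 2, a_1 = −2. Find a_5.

−18

With companion matrix B = [[2, −1], [1, 0]], [a_n, a_{n−1}]ᵀ = B·[a_{n−1}, a_{n−2}]ᵀ, so [a_5, a_4]ᵀ = B⁴·[a_1, a_0]ᵀ.
B⁴ = [[5, −4], [4, −3]], giving [a_5, a_4]ᵀ = [[−18], [−14]].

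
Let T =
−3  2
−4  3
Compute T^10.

T² = I (check: tr T = 0 and det T = −1), so T^10 = I since 10 is even.

[[1, 0], [0, 1]]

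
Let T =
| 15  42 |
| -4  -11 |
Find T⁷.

[[15303, 45906], [-4372, -13115]]

tr T = 4 and det T = 3, so the characteristic polynomial is λ² − (4)λ + (3) with roots 3 and 1.
Eigenvectors give P = [[7, -3], [-2, 1]] with P⁻¹ = [[1, 3], [2, 7]], and T = P·diag(3, 1)·P⁻¹.
Then T⁷ = P·diag(2187, 1)·P⁻¹ = [[15309, -3], [-4374, 1]] · [[1, 3], [2, 7]] = [[15303, 45906], [-4372, -13115]].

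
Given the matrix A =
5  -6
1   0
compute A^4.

tr A = 5 and det A = 6, so the characteristic polynomial is λ² − (5)λ + (6) with roots 2 and 3.
Eigenvectors give P = [[2, 3], [1, 1]] with P⁻¹ = [[-1, 3], [1, -2]], and A = P·diag(2, 3)·P⁻¹.
Then A^4 = P·diag(16, 81)·P⁻¹ = [[32, 243], [16, 81]] · [[-1, 3], [1, -2]] = [[211, -390], [65, -114]].

[[211, -390], [65, -114]]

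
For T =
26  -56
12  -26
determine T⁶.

tr T = 0 and det T = -4, so the characteristic polynomial is λ² − (0)λ + (-4) with roots 2 and -2.
Eigenvectors give P = [[7, 2], [3, 1]] with P⁻¹ = [[1, -2], [-3, 7]], and T = P·diag(2, -2)·P⁻¹.
Then T⁶ = P·diag(64, 64)·P⁻¹ = [[448, 128], [192, 64]] · [[1, -2], [-3, 7]] = [[64, 0], [0, 64]].

[[64, 0], [0, 64]]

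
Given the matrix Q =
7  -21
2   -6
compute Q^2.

[[7, -21], [2, -6]]

Q² = Q (a projection; rank 1, trace 1), so Q^2 = Q.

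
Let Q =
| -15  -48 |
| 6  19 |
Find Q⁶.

[[-5823, -17472], [2184, 6553]]

tr Q = 4 and det Q = 3, so the characteristic polynomial is λ² − (4)λ + (3) with roots 3 and 1.
Eigenvectors give P = [[8, 3], [-3, -1]] with P⁻¹ = [[-1, -3], [3, 8]], and Q = P·diag(3, 1)·P⁻¹.
Then Q⁶ = P·diag(729, 1)·P⁻¹ = [[5832, 3], [-2187, -1]] · [[-1, -3], [3, 8]] = [[-5823, -17472], [2184, 6553]].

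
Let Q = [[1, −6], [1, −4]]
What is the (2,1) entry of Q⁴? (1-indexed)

−15

tr Q = −3 and det Q = 2, so the characteristic polynomial is λ² − (−3)λ + (2) with roots −1 and −2.
Eigenvectors give P = [[3, 2], [1, 1]] with P⁻¹ = [[1, −2], [−1, 3]], and Q = P·diag(−1, −2)·P⁻¹.
Then Q⁴ = P·diag(1, 16)·P⁻¹ = [[3, 32], [1, 16]] · [[1, −2], [−1, 3]] = [[−29, 90], [−15, 46]].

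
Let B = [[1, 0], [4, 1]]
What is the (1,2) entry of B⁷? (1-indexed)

0

B = I + N where N = [[0, 0], [4, 0]] is strictly lower-triangular, so N² = 0.
(I + N)⁷ = I + 7·N = [[1, 0], [28, 1]].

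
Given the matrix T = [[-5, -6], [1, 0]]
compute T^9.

[[-58025, -115026], [19171, 37830]]

tr T = -5 and det T = 6, so the characteristic polynomial is λ² − (-5)λ + (6) with roots -3 and -2.
Eigenvectors give P = [[3, 2], [-1, -1]] with P⁻¹ = [[1, 2], [-1, -3]], and T = P·diag(-3, -2)·P⁻¹.
Then T^9 = P·diag(-19683, -512)·P⁻¹ = [[-59049, -1024], [19683, 512]] · [[1, 2], [-1, -3]] = [[-58025, -115026], [19171, 37830]].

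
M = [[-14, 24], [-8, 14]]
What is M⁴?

tr M = 0 and det M = -4, so the characteristic polynomial is λ² − (0)λ + (-4) with roots -2 and 2.
Eigenvectors give P = [[2, -3], [1, -2]] with P⁻¹ = [[2, -3], [1, -2]], and M = P·diag(-2, 2)·P⁻¹.
Then M⁴ = P·diag(16, 16)·P⁻¹ = [[32, -48], [16, -32]] · [[2, -3], [1, -2]] = [[16, 0], [0, 16]].

[[16, 0], [0, 16]]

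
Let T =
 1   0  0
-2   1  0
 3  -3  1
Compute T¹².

[[1, 0, 0], [-24, 1, 0], [432, -36, 1]]

T = I + N where N = [[0, 0, 0], [-2, 0, 0], [3, -3, 0]] is strictly lower-triangular, so N³ = 0.
(I + N)¹² = I + 12·N + 66·N² = [[1, 0, 0], [-24, 1, 0], [432, -36, 1]].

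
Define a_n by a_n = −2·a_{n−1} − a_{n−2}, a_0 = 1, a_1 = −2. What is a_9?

With companion matrix C = [[−2, −1], [1, 0]], [a_n, a_{n−1}]ᵀ = C·[a_{n−1}, a_{n−2}]ᵀ, so [a_9, a_8]ᵀ = C⁸·[a_1, a_0]ᵀ.
C⁸ = [[9, 8], [−8, −7]], giving [a_9, a_8]ᵀ = [[−10], [9]].

−10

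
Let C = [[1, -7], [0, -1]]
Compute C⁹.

C² = I (check: tr C = 0 and det C = -1), so C⁹ = C since 9 is odd.

[[1, -7], [0, -1]]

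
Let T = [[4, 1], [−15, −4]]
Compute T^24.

T² = I (check: tr T = 0 and det T = −1), so T^24 = I since 24 is even.

[[1, 0], [0, 1]]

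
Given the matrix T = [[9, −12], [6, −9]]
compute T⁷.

[[6561, −8748], [4374, −6561]]

tr T = 0 and det T = −9, so the characteristic polynomial is λ² − (0)λ + (−9) with roots −3 and 3.
Eigenvectors give P = [[1, −2], [1, −1]] with P⁻¹ = [[−1, 2], [−1, 1]], and T = P·diag(−3, 3)·P⁻¹.
Then T⁷ = P·diag(−2187, 2187)·P⁻¹ = [[−2187, −4374], [−2187, −2187]] · [[−1, 2], [−1, 1]] = [[6561, −8748], [4374, −6561]].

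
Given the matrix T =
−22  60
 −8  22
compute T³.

tr T = 0 and det T = −4, so the characteristic polynomial is λ² − (0)λ + (−4) with roots −2 and 2.
Eigenvectors give P = [[3, −5], [1, −2]] with P⁻¹ = [[2, −5], [1, −3]], and T = P·diag(−2, 2)·P⁻¹.
Then T³ = P·diag(−8, 8)·P⁻¹ = [[−24, −40], [−8, −16]] · [[2, −5], [1, −3]] = [[−88, 240], [−32, 88]].

[[−88, 240], [−32, 88]]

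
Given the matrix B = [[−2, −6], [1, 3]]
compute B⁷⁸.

[[−2, −6], [1, 3]]

B² = B (a projection; rank 1, trace 1), so B⁷⁸ = B.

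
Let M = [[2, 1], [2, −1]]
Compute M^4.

[[38, 9], [18, 11]]

M^2 = [[6, 1], [2, 3]]
M^3 = [[14, 5], [10, −1]]
M^4 = [[38, 9], [18, 11]]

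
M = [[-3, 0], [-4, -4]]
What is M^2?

[[9, 0], [28, 16]]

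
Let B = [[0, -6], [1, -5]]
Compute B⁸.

[[-12354, 37830], [-6305, 19171]]

tr B = -5 and det B = 6, so the characteristic polynomial is λ² − (-5)λ + (6) with roots -3 and -2.
Eigenvectors give P = [[-2, 3], [-1, 1]] with P⁻¹ = [[1, -3], [1, -2]], and B = P·diag(-3, -2)·P⁻¹.
Then B⁸ = P·diag(6561, 256)·P⁻¹ = [[-13122, 768], [-6561, 256]] · [[1, -3], [1, -2]] = [[-12354, 37830], [-6305, 19171]].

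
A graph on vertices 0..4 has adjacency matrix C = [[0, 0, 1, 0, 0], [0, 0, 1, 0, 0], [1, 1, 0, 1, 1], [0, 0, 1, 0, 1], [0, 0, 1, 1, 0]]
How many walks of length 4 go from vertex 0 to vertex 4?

5

The number of length-4 walks from vertex 0 to vertex 4 is entry (0,4) of C⁴, where C is the adjacency matrix.
C² = [[1, 1, 0, 1, 1], [1, 1, 0, 1, 1], [0, 0, 4, 1, 1], [1, 1, 1, 2, 1], [1, 1, 1, 1, 2]]
C³ = [[0, 0, 4, 1, 1], [0, 0, 4, 1, 1], [4, 4, 2, 5, 5], [1, 1, 5, 2, 3], [1, 1, 5, 3, 2]]
C⁴ = [[4, 4, 2, 5, 5], [4, 4, 2, 5, 5], [2, 2, 18, 7, 7], [5, 5, 7, 8, 7], [5, 5, 7, 7, 8]]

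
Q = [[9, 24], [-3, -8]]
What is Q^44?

[[9, 24], [-3, -8]]

Q² = Q (a projection; rank 1, trace 1), so Q^44 = Q.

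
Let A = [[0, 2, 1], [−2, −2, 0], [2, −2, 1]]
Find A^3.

[[14, 6, −1], [−4, 12, 2], [−6, −6, 9]]

A^2 = [[−2, −6, 1], [4, 0, −2], [6, 6, 3]]
A^3 = [[14, 6, −1], [−4, 12, 2], [−6, −6, 9]]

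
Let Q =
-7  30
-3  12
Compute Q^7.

[[-18403, 61770], [-6177, 20718]]

tr Q = 5 and det Q = 6, so the characteristic polynomial is λ² − (5)λ + (6) with roots 2 and 3.
Eigenvectors give P = [[10, 3], [3, 1]] with P⁻¹ = [[1, -3], [-3, 10]], and Q = P·diag(2, 3)·P⁻¹.
Then Q^7 = P·diag(128, 2187)·P⁻¹ = [[1280, 6561], [384, 2187]] · [[1, -3], [-3, 10]] = [[-18403, 61770], [-6177, 20718]].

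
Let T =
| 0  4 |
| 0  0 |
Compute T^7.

T is strictly triangular, hence nilpotent: T^2 = 0, so T^7 = 0.

[[0, 0], [0, 0]]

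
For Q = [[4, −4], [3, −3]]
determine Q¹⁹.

Q² = Q (a projection; rank 1, trace 1), so Q¹⁹ = Q.

[[4, −4], [3, −3]]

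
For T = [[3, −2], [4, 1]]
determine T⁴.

[[−127, 48], [−96, −79]]

T² = [[1, −8], [16, −7]]
T³ = [[−29, −10], [20, −39]]
T⁴ = [[−127, 48], [−96, −79]]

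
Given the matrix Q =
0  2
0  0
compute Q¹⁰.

[[0, 0], [0, 0]]

Q is strictly triangular, hence nilpotent: Q² = 0, so Q¹⁰ = 0.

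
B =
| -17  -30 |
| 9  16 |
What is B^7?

[[-773, -1290], [387, 646]]

tr B = -1 and det B = -2, so the characteristic polynomial is λ² − (-1)λ + (-2) with roots -2 and 1.
Eigenvectors give P = [[2, 5], [-1, -3]] with P⁻¹ = [[3, 5], [-1, -2]], and B = P·diag(-2, 1)·P⁻¹.
Then B^7 = P·diag(-128, 1)·P⁻¹ = [[-256, 5], [128, -3]] · [[3, 5], [-1, -2]] = [[-773, -1290], [387, 646]].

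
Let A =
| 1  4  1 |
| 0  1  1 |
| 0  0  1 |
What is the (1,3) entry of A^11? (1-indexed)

231

A = I + N where N = [[0, 4, 1], [0, 0, 1], [0, 0, 0]] is strictly upper-triangular, so N^3 = 0.
(I + N)^11 = I + 11·N + 55·N^2 = [[1, 44, 231], [0, 1, 11], [0, 0, 1]].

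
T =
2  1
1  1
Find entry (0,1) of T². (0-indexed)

3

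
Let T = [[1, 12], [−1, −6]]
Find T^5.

tr T = −5 and det T = 6, so the characteristic polynomial is λ² − (−5)λ + (6) with roots −2 and −3.
Eigenvectors give P = [[−4, 3], [1, −1]] with P⁻¹ = [[−1, −3], [−1, −4]], and T = P·diag(−2, −3)·P⁻¹.
Then T^5 = P·diag(−32, −243)·P⁻¹ = [[128, −729], [−32, 243]] · [[−1, −3], [−1, −4]] = [[601, 2532], [−211, −876]].

[[601, 2532], [−211, −876]]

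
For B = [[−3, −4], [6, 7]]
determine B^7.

[[−4371, −4372], [6558, 6559]]

tr B = 4 and det B = 3, so the characteristic polynomial is λ² − (4)λ + (3) with roots 1 and 3.
Eigenvectors give P = [[−1, −2], [1, 3]] with P⁻¹ = [[−3, −2], [1, 1]], and B = P·diag(1, 3)·P⁻¹.
Then B^7 = P·diag(1, 2187)·P⁻¹ = [[−1, −4374], [1, 6561]] · [[−3, −2], [1, 1]] = [[−4371, −4372], [6558, 6559]].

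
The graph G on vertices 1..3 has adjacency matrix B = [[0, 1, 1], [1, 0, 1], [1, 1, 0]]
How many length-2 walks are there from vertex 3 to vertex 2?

1

The number of length-2 walks from vertex 3 to vertex 2 is entry (3,2) of B², where B is the adjacency matrix.
B² = [[2, 1, 1], [1, 2, 1], [1, 1, 2]]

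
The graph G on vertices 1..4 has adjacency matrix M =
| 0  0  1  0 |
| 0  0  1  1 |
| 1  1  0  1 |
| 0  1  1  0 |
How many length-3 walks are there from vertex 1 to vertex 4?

The number of length-3 walks from vertex 1 to vertex 4 is entry (1,4) of M^3, where M is the adjacency matrix.
M^2 = [[1, 1, 0, 1], [1, 2, 1, 1], [0, 1, 3, 1], [1, 1, 1, 2]]
M^3 = [[0, 1, 3, 1], [1, 2, 4, 3], [3, 4, 2, 4], [1, 3, 4, 2]]

1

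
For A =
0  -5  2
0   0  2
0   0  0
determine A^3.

A is strictly triangular, hence nilpotent: A^3 = 0, so A^3 = 0.

[[0, 0, 0], [0, 0, 0], [0, 0, 0]]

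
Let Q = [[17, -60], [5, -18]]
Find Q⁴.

tr Q = -1 and det Q = -6, so the characteristic polynomial is λ² − (-1)λ + (-6) with roots -3 and 2.
Eigenvectors give P = [[-3, 4], [-1, 1]] with P⁻¹ = [[1, -4], [1, -3]], and Q = P·diag(-3, 2)·P⁻¹.
Then Q⁴ = P·diag(81, 16)·P⁻¹ = [[-243, 64], [-81, 16]] · [[1, -4], [1, -3]] = [[-179, 780], [-65, 276]].

[[-179, 780], [-65, 276]]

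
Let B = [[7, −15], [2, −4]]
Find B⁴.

[[91, −225], [30, −74]]

tr B = 3 and det B = 2, so the characteristic polynomial is λ² − (3)λ + (2) with roots 2 and 1.
Eigenvectors give P = [[3, −5], [1, −2]] with P⁻¹ = [[2, −5], [1, −3]], and B = P·diag(2, 1)·P⁻¹.
Then B⁴ = P·diag(16, 1)·P⁻¹ = [[48, −5], [16, −2]] · [[2, −5], [1, −3]] = [[91, −225], [30, −74]].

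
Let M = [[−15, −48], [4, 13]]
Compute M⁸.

tr M = −2 and det M = −3, so the characteristic polynomial is λ² − (−2)λ + (−3) with roots −3 and 1.
Eigenvectors give P = [[−4, −3], [1, 1]] with P⁻¹ = [[−1, −3], [1, 4]], and M = P·diag(−3, 1)·P⁻¹.
Then M⁸ = P·diag(6561, 1)·P⁻¹ = [[−26244, −3], [6561, 1]] · [[−1, −3], [1, 4]] = [[26241, 78720], [−6560, −19679]].

[[26241, 78720], [−6560, −19679]]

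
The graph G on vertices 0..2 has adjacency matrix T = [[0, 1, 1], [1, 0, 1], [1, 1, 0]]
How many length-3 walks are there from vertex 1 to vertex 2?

The number of length-3 walks from vertex 1 to vertex 2 is entry (1,2) of T³, where T is the adjacency matrix.
T² = [[2, 1, 1], [1, 2, 1], [1, 1, 2]]
T³ = [[2, 3, 3], [3, 2, 3], [3, 3, 2]]

3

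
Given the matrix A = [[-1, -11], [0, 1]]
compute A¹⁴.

[[1, 0], [0, 1]]

A² = I (check: tr A = 0 and det A = -1), so A¹⁴ = I since 14 is even.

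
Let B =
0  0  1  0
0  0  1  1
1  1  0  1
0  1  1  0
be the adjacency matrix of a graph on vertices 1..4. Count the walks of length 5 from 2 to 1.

6

The number of length-5 walks from vertex 2 to vertex 1 is entry (2,1) of B⁵, where B is the adjacency matrix.
B² = [[1, 1, 0, 1], [1, 2, 1, 1], [0, 1, 3, 1], [1, 1, 1, 2]]
B³ = [[0, 1, 3, 1], [1, 2, 4, 3], [3, 4, 2, 4], [1, 3, 4, 2]]
B⁴ = [[3, 4, 2, 4], [4, 7, 6, 6], [2, 6, 11, 6], [4, 6, 6, 7]]
B⁵ = [[2, 6, 11, 6], [6, 12, 17, 13], [11, 17, 14, 17], [6, 13, 17, 12]]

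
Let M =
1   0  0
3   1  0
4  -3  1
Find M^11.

[[1, 0, 0], [33, 1, 0], [-451, -33, 1]]

M = I + N where N = [[0, 0, 0], [3, 0, 0], [4, -3, 0]] is strictly lower-triangular, so N^3 = 0.
(I + N)^11 = I + 11·N + 55·N^2 = [[1, 0, 0], [33, 1, 0], [-451, -33, 1]].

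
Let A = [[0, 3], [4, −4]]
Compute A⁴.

A² = [[12, −12], [−16, 28]]
A³ = [[−48, 84], [112, −160]]
A⁴ = [[336, −480], [−640, 976]]

[[336, −480], [−640, 976]]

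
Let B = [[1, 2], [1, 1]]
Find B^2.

[[3, 4], [2, 3]]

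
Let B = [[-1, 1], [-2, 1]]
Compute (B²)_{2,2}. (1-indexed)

-1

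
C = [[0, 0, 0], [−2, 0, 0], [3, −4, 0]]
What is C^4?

C is strictly triangular, hence nilpotent: C^3 = 0, so C^4 = 0.

[[0, 0, 0], [0, 0, 0], [0, 0, 0]]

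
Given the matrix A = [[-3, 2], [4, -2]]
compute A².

[[17, -10], [-20, 12]]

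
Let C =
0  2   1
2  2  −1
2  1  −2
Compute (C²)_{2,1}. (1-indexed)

2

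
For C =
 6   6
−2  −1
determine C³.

[[84, 114], [−38, −49]]

tr C = 5 and det C = 6, so the characteristic polynomial is λ² − (5)λ + (6) with roots 3 and 2.
Eigenvectors give P = [[−2, −3], [1, 2]] with P⁻¹ = [[−2, −3], [1, 2]], and C = P·diag(3, 2)·P⁻¹.
Then C³ = P·diag(27, 8)·P⁻¹ = [[−54, −24], [27, 16]] · [[−2, −3], [1, 2]] = [[84, 114], [−38, −49]].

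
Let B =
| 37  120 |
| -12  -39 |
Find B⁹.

[[177157, 590520], [-59052, -196839]]

tr B = -2 and det B = -3, so the characteristic polynomial is λ² − (-2)λ + (-3) with roots 1 and -3.
Eigenvectors give P = [[10, 3], [-3, -1]] with P⁻¹ = [[1, 3], [-3, -10]], and B = P·diag(1, -3)·P⁻¹.
Then B⁹ = P·diag(1, -19683)·P⁻¹ = [[10, -59049], [-3, 19683]] · [[1, 3], [-3, -10]] = [[177157, 590520], [-59052, -196839]].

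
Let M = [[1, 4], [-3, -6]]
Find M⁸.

tr M = -5 and det M = 6, so the characteristic polynomial is λ² − (-5)λ + (6) with roots -3 and -2.
Eigenvectors give P = [[-1, 4], [1, -3]] with P⁻¹ = [[3, 4], [1, 1]], and M = P·diag(-3, -2)·P⁻¹.
Then M⁸ = P·diag(6561, 256)·P⁻¹ = [[-6561, 1024], [6561, -768]] · [[3, 4], [1, 1]] = [[-18659, -25220], [18915, 25476]].

[[-18659, -25220], [18915, 25476]]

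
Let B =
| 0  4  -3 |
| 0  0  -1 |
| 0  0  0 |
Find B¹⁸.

[[0, 0, 0], [0, 0, 0], [0, 0, 0]]

B is strictly triangular, hence nilpotent: B³ = 0, so B¹⁸ = 0.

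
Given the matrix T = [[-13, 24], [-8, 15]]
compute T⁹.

tr T = 2 and det T = -3, so the characteristic polynomial is λ² − (2)λ + (-3) with roots -1 and 3.
Eigenvectors give P = [[2, 3], [1, 2]] with P⁻¹ = [[2, -3], [-1, 2]], and T = P·diag(-1, 3)·P⁻¹.
Then T⁹ = P·diag(-1, 19683)·P⁻¹ = [[-2, 59049], [-1, 39366]] · [[2, -3], [-1, 2]] = [[-59053, 118104], [-39368, 78735]].

[[-59053, 118104], [-39368, 78735]]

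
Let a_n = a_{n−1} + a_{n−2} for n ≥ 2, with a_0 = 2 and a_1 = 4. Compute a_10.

With companion matrix C = [[1, 1], [1, 0]], [a_n, a_{n−1}]ᵀ = C·[a_{n−1}, a_{n−2}]ᵀ, so [a_10, a_9]ᵀ = C^9·[a_1, a_0]ᵀ.
C^9 = [[55, 34], [34, 21]], giving [a_10, a_9]ᵀ = [[288], [178]].

288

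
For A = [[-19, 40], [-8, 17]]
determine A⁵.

tr A = -2 and det A = -3, so the characteristic polynomial is λ² − (-2)λ + (-3) with roots -3 and 1.
Eigenvectors give P = [[5, 2], [2, 1]] with P⁻¹ = [[1, -2], [-2, 5]], and A = P·diag(-3, 1)·P⁻¹.
Then A⁵ = P·diag(-243, 1)·P⁻¹ = [[-1215, 2], [-486, 1]] · [[1, -2], [-2, 5]] = [[-1219, 2440], [-488, 977]].

[[-1219, 2440], [-488, 977]]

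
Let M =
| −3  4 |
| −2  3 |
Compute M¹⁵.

M² = I (check: tr M = 0 and det M = −1), so M¹⁵ = M since 15 is odd.

[[−3, 4], [−2, 3]]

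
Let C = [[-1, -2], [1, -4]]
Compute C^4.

C^2 = [[-1, 10], [-5, 14]]
C^3 = [[11, -38], [19, -46]]
C^4 = [[-49, 130], [-65, 146]]

[[-49, 130], [-65, 146]]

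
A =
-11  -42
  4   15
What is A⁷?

[[-13115, -45906], [4372, 15303]]

tr A = 4 and det A = 3, so the characteristic polynomial is λ² − (4)λ + (3) with roots 3 and 1.
Eigenvectors give P = [[-3, -7], [1, 2]] with P⁻¹ = [[2, 7], [-1, -3]], and A = P·diag(3, 1)·P⁻¹.
Then A⁷ = P·diag(2187, 1)·P⁻¹ = [[-6561, -7], [2187, 2]] · [[2, 7], [-1, -3]] = [[-13115, -45906], [4372, 15303]].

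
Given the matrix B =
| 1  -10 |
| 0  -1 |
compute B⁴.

[[1, 0], [0, 1]]

B² = I (check: tr B = 0 and det B = -1), so B⁴ = I since 4 is even.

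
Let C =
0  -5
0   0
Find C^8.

C is strictly triangular, hence nilpotent: C^2 = 0, so C^8 = 0.

[[0, 0], [0, 0]]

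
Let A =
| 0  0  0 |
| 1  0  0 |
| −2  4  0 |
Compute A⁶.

A is strictly triangular, hence nilpotent: A³ = 0, so A⁶ = 0.

[[0, 0, 0], [0, 0, 0], [0, 0, 0]]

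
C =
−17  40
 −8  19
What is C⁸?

tr C = 2 and det C = −3, so the characteristic polynomial is λ² − (2)λ + (−3) with roots −1 and 3.
Eigenvectors give P = [[5, 2], [2, 1]] with P⁻¹ = [[1, −2], [−2, 5]], and C = P·diag(−1, 3)·P⁻¹.
Then C⁸ = P·diag(1, 6561)·P⁻¹ = [[5, 13122], [2, 6561]] · [[1, −2], [−2, 5]] = [[−26239, 65600], [−13120, 32801]].

[[−26239, 65600], [−13120, 32801]]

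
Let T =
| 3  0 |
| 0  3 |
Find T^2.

[[9, 0], [0, 9]]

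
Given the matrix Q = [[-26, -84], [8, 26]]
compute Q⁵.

tr Q = 0 and det Q = -4, so the characteristic polynomial is λ² − (0)λ + (-4) with roots 2 and -2.
Eigenvectors give P = [[-3, 7], [1, -2]] with P⁻¹ = [[2, 7], [1, 3]], and Q = P·diag(2, -2)·P⁻¹.
Then Q⁵ = P·diag(32, -32)·P⁻¹ = [[-96, -224], [32, 64]] · [[2, 7], [1, 3]] = [[-416, -1344], [128, 416]].

[[-416, -1344], [128, 416]]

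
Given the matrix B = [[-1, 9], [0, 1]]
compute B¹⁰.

B² = I (check: tr B = 0 and det B = -1), so B¹⁰ = I since 10 is even.

[[1, 0], [0, 1]]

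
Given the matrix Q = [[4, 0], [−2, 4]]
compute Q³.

[[64, 0], [−96, 64]]

Q² = [[16, 0], [−16, 16]]
Q³ = [[64, 0], [−96, 64]]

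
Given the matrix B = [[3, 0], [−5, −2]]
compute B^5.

tr B = 1 and det B = −6, so the characteristic polynomial is λ² − (1)λ + (−6) with roots 3 and −2.
Eigenvectors give P = [[−1, 0], [1, 1]] with P⁻¹ = [[−1, 0], [1, 1]], and B = P·diag(3, −2)·P⁻¹.
Then B^5 = P·diag(243, −32)·P⁻¹ = [[−243, 0], [243, −32]] · [[−1, 0], [1, 1]] = [[243, 0], [−275, −32]].

[[243, 0], [−275, −32]]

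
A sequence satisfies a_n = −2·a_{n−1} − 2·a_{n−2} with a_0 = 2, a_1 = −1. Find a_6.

With companion matrix C = [[−2, −2], [1, 0]], [a_n, a_{n−1}]ᵀ = C·[a_{n−1}, a_{n−2}]ᵀ, so [a_6, a_5]ᵀ = C⁵·[a_1, a_0]ᵀ.
C⁵ = [[8, 8], [−4, 0]], giving [a_6, a_5]ᵀ = [[8], [4]].

8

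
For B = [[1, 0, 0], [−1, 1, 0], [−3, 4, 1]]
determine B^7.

[[1, 0, 0], [−7, 1, 0], [−105, 28, 1]]

B = I + N where N = [[0, 0, 0], [−1, 0, 0], [−3, 4, 0]] is strictly lower-triangular, so N^3 = 0.
(I + N)^7 = I + 7·N + 21·N^2 = [[1, 0, 0], [−7, 1, 0], [−105, 28, 1]].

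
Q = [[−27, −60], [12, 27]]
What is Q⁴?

[[81, 0], [0, 81]]

tr Q = 0 and det Q = −9, so the characteristic polynomial is λ² − (0)λ + (−9) with roots −3 and 3.
Eigenvectors give P = [[−5, −2], [2, 1]] with P⁻¹ = [[−1, −2], [2, 5]], and Q = P·diag(−3, 3)·P⁻¹.
Then Q⁴ = P·diag(81, 81)·P⁻¹ = [[−405, −162], [162, 81]] · [[−1, −2], [2, 5]] = [[81, 0], [0, 81]].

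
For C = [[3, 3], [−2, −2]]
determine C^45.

[[3, 3], [−2, −2]]

C² = C (a projection; rank 1, trace 1), so C^45 = C.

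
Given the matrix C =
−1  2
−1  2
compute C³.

C² = C (a projection; rank 1, trace 1), so C³ = C.

[[−1, 2], [−1, 2]]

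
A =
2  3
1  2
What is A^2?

[[7, 12], [4, 7]]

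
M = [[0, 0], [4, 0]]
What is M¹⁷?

M is strictly triangular, hence nilpotent: M² = 0, so M¹⁷ = 0.

[[0, 0], [0, 0]]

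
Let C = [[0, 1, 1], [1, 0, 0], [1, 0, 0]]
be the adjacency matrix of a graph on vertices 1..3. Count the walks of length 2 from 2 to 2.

1

The number of length-2 walks from vertex 2 to vertex 2 is entry (2,2) of C², where C is the adjacency matrix.
C² = [[2, 0, 0], [0, 1, 1], [0, 1, 1]]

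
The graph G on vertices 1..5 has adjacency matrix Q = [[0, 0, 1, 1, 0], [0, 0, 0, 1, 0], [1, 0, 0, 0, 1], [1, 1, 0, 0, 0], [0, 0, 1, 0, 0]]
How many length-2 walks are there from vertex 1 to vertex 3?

0

The number of length-2 walks from vertex 1 to vertex 3 is entry (1,3) of Q^2, where Q is the adjacency matrix.
Q^2 = [[2, 1, 0, 0, 1], [1, 1, 0, 0, 0], [0, 0, 2, 1, 0], [0, 0, 1, 2, 0], [1, 0, 0, 0, 1]]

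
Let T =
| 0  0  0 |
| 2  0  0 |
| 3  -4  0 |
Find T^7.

[[0, 0, 0], [0, 0, 0], [0, 0, 0]]

T is strictly triangular, hence nilpotent: T^3 = 0, so T^7 = 0.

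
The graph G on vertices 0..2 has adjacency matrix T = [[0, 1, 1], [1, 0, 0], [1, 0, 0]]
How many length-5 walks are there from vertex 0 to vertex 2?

The number of length-5 walks from vertex 0 to vertex 2 is entry (0,2) of T^5, where T is the adjacency matrix.
T^2 = [[2, 0, 0], [0, 1, 1], [0, 1, 1]]
T^3 = [[0, 2, 2], [2, 0, 0], [2, 0, 0]]
T^4 = [[4, 0, 0], [0, 2, 2], [0, 2, 2]]
T^5 = [[0, 4, 4], [4, 0, 0], [4, 0, 0]]

4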